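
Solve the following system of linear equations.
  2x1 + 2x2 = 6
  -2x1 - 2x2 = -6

Row-reduce:
R1 ← R1 / (2).
R2 ← R2 + 2·R1.
Rank is 1 with 2 unknowns, leaving x2 free.

infinitely many solutions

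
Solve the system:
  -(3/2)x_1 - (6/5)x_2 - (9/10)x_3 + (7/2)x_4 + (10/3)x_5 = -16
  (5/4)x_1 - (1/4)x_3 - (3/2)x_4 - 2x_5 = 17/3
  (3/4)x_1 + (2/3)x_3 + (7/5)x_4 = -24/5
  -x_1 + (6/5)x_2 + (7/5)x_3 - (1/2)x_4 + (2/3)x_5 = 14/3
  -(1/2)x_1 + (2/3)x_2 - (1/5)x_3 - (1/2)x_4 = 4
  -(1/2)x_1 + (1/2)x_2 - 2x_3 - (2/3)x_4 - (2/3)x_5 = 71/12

Row-reduce the augmented matrix:
R1 ← R1 / (-3/2).
R2 ← R2 − 5/4·R1.
R3 ← R3 − 3/4·R1.
R4 ← R4 + 1·R1.
R5 ← R5 + 1/2·R1.
R6 ← R6 + 1/2·R1.
R2 ← R2 / (-1).
R1 ← R1 − 4/5·R2.
R3 ← R3 + 3/5·R2.
R4 ← R4 − 2·R2.
R5 ← R5 − 16/15·R2.
R6 ← R6 − 9/10·R2.
R3 ← R3 / (49/60).
R1 ← R1 + 1/5·R3.
R2 ← R2 − 1·R3.
R5 ← R5 + 29/30·R3.
R6 ← R6 + 13/5·R3.
Swap R4 and R5.
R4 ← R4 / (1132/441).
R1 ← R1 + 156/245·R4.
R2 ← R2 + 2489/588·R4.
R3 ← R3 − 138/49·R4.
R6 ← R6 − 39773/5880·R4.
Swap R5 and R6.
R5 ← R5 / (-263459/1018800).
R1 ← R1 + 7242/7075·R5.
R2 ← R2 + 4177/11320·R5.
R3 ← R3 − 311/1415·R5.
R4 ← R4 − 3767/8490·R5.
R6 reduces to 0 = 0, so the extra equation is consistent.
Reading off the reduced rows gives x_1 = -8/3, x_2 = 5/2, x_3 = 0, x_4 = -2, x_5 = -3.

x_1 = -8/3, x_2 = 5/2, x_3 = 0, x_4 = -2, x_5 = -3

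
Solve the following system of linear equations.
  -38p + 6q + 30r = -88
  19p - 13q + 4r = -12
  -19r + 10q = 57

Row-reduce:
R1 ← R1 / (-38).
R2 ← R2 − 19·R1.
R2 ← R2 / (-10).
R1 ← R1 + 3/19·R2.
R3 ← R3 − 10·R2.
Row 3 reduces to 0 = 1, a contradiction. The system is inconsistent.

no solution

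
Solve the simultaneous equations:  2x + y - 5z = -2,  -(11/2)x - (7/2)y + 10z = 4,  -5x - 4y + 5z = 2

Row-reduce:
R1 ← R1 / (2).
R2 ← R2 + 11/2·R1.
R3 ← R3 + 5·R1.
R2 ← R2 / (-3/4).
R1 ← R1 − 1/2·R2.
R3 ← R3 + 3/2·R2.
Rank is 2 with 3 unknowns, leaving z free.

infinitely many solutions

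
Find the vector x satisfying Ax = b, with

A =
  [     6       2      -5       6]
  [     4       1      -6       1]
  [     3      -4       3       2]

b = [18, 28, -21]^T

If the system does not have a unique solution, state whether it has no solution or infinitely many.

Row-reduce:
R1 ← R1 / (6).
R2 ← R2 − 4·R1.
R3 ← R3 − 3·R1.
R2 ← R2 / (-1/3).
R1 ← R1 − 1/3·R2.
R3 ← R3 + 5·R2.
R3 ← R3 / (91/2).
R1 ← R1 + 7/2·R3.
R2 ← R2 − 8·R3.
Rank is 3 with 4 unknowns, leaving x_4 free.

infinitely many solutions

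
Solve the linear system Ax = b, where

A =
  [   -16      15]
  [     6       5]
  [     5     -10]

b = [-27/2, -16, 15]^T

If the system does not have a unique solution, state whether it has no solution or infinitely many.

no solution

Row-reduce:
R1 ← R1 / (-16).
R2 ← R2 − 6·R1.
R3 ← R3 − 5·R1.
R2 ← R2 / (85/8).
R1 ← R1 + 15/16·R2.
R3 ← R3 + 85/16·R2.
Row 3 reduces to 0 = 1/4, a contradiction. The system is inconsistent.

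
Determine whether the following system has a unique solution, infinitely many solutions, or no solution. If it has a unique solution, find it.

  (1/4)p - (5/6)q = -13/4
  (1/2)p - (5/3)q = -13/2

infinitely many solutions

Row-reduce:
R1 ← R1 / (1/4).
R2 ← R2 − 1/2·R1.
Rank is 1 with 2 unknowns, leaving q free.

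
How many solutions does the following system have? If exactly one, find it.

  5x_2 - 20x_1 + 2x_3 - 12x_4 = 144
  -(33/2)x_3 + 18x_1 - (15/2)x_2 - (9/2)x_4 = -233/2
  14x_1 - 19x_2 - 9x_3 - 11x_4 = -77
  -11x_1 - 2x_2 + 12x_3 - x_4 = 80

no solution

Row-reduce:
R1 ← R1 / (-20).
R2 ← R2 − 18·R1.
R3 ← R3 − 14·R1.
R4 ← R4 + 11·R1.
R2 ← R2 / (-3).
R1 ← R1 + 1/4·R2.
R3 ← R3 + 31/2·R2.
R4 ← R4 + 19/4·R2.
R3 ← R3 / (1367/20).
R1 ← R1 − 9/8·R3.
R2 ← R2 − 49/10·R3.
R4 ← R4 − 1367/40·R3.
Row 4 reduces to 0 = 2, a contradiction. The system is inconsistent.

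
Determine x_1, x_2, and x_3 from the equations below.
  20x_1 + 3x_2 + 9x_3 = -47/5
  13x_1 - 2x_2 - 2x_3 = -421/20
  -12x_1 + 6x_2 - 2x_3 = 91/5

Row-reduce the augmented matrix:
R1 ← R1 / (20).
R2 ← R2 − 13·R1.
R3 ← R3 + 12·R1.
R2 ← R2 / (-79/20).
R1 ← R1 − 3/20·R2.
R3 ← R3 − 39/5·R2.
R3 ← R3 / (-956/79).
R1 ← R1 − 12/79·R3.
R2 ← R2 − 157/79·R3.
Reading off the reduced rows gives x_1 = -5/4, x_2 = 1, x_3 = 7/5.

x_1 = -5/4, x_2 = 1, x_3 = 7/5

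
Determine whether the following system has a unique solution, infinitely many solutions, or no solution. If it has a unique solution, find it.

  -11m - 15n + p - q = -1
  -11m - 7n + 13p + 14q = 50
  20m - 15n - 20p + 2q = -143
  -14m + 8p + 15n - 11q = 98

m = -4, n = 3, p = 1, q = 1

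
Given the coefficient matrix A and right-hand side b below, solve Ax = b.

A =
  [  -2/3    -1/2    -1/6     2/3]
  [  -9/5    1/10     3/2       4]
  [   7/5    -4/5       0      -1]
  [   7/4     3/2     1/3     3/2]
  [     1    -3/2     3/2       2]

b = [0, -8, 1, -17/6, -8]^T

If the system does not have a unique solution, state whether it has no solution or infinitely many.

no solution

Row-reduce:
R1 ← R1 / (-2/3).
R2 ← R2 + 9/5·R1.
R3 ← R3 − 7/5·R1.
R4 ← R4 − 7/4·R1.
R5 ← R5 − 1·R1.
R2 ← R2 / (29/20).
R1 ← R1 − 3/4·R2.
R3 ← R3 + 37/20·R2.
R4 ← R4 − 3/16·R2.
R5 ← R5 + 9/4·R2.
R3 ← R3 / (62/29).
R1 ← R1 + 22/29·R3.
R2 ← R2 − 39/29·R3.
R4 ← R4 + 31/87·R3.
R5 ← R5 − 124/29·R3.
R4 ← R4 / (7/2).
R1 ← R1 + 1·R4.
R2 ← R2 + 1/2·R4.
R3 ← R3 − 3/2·R4.
Row 5 reduces to 0 = -2, a contradiction. The system is inconsistent.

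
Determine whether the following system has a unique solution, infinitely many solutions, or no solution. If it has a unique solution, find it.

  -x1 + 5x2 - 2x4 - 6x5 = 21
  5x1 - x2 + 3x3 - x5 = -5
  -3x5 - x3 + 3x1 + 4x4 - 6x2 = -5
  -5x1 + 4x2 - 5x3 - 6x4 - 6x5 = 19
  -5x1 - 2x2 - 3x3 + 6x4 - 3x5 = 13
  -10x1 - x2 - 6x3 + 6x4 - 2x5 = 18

Row-reduce the augmented matrix:
R1 ← R1 / (-1).
R2 ← R2 − 5·R1.
R3 ← R3 − 3·R1.
R4 ← R4 + 5·R1.
R5 ← R5 + 5·R1.
R6 ← R6 + 10·R1.
R2 ← R2 / (24).
R1 ← R1 + 5·R2.
R3 ← R3 − 9·R2.
R4 ← R4 + 21·R2.
R5 ← R5 + 27·R2.
R6 ← R6 + 51·R2.
R3 ← R3 / (-17/8).
R1 ← R1 − 5/8·R3.
R2 ← R2 − 1/8·R3.
R4 ← R4 + 19/8·R3.
R5 ← R5 − 3/8·R3.
R6 ← R6 − 3/8·R3.
R4 ← R4 / (-114/17).
R1 ← R1 − 22/51·R4.
R2 ← R2 + 16/51·R4.
R3 ← R3 + 14/17·R4.
R5 ← R5 − 86/17·R4.
R6 ← R6 − 86/17·R4.
R5 ← R5 / (-227/57).
R1 ← R1 + 469/171·R5.
R2 ← R2 + 374/171·R5.
R3 ← R3 − 200/57·R5.
R4 ← R4 + 125/114·R5.
R6 ← R6 + 227/57·R5.
R6 reduces to 0 = 0, so the extra equation is consistent.
Reading off the reduced rows gives x1 = -1, x2 = 2, x3 = 0, x4 = 1, x5 = -2.

x1 = -1, x2 = 2, x3 = 0, x4 = 1, x5 = -2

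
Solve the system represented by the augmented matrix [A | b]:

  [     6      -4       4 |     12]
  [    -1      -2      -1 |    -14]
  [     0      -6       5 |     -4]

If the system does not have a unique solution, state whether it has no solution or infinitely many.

x_1 = 2, x_2 = 4, x_3 = 4

Row-reduce the augmented matrix:
R1 ← R1 / (6).
R2 ← R2 + 1·R1.
R2 ← R2 / (-8/3).
R1 ← R1 + 2/3·R2.
R3 ← R3 + 6·R2.
R3 ← R3 / (23/4).
R1 ← R1 − 3/4·R3.
R2 ← R2 − 1/8·R3.
Reading off the reduced rows gives x_1 = 2, x_2 = 4, x_3 = 4.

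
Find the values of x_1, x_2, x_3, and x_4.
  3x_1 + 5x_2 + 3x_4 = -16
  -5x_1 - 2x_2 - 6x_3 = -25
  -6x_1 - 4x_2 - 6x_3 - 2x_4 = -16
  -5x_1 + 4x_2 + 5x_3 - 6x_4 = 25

x_1 = 1, x_2 = -2, x_3 = 4, x_4 = -3

Row-reduce the augmented matrix:
R1 ← R1 / (3).
R2 ← R2 + 5·R1.
R3 ← R3 + 6·R1.
R4 ← R4 + 5·R1.
R2 ← R2 / (19/3).
R1 ← R1 − 5/3·R2.
R3 ← R3 − 6·R2.
R4 ← R4 − 37/3·R2.
R3 ← R3 / (-6/19).
R1 ← R1 − 30/19·R3.
R2 ← R2 + 18/19·R3.
R4 ← R4 − 317/19·R3.
R4 ← R4 / (-149/3).
R1 ← R1 + 4·R4.
R2 ← R2 − 3·R4.
R3 ← R3 − 7/3·R4.
Reading off the reduced rows gives x_1 = 1, x_2 = -2, x_3 = 4, x_4 = -3.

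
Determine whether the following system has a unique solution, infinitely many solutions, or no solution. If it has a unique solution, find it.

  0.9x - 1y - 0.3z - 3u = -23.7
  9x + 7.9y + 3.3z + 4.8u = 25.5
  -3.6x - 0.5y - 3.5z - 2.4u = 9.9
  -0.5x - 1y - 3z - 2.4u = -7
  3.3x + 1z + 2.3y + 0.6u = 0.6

x = -4, y = 6, z = -3, u = 5

Row-reduce the augmented matrix:
R1 ← R1 / (9/10).
R2 ← R2 − 9·R1.
R3 ← R3 + 18/5·R1.
R4 ← R4 + 1/2·R1.
R5 ← R5 − 33/10·R1.
R2 ← R2 / (179/10).
R1 ← R1 + 10/9·R2.
R3 ← R3 + 9/2·R2.
R4 ← R4 + 14/9·R2.
R5 ← R5 − 179/30·R2.
R3 ← R3 / (-2789/895).
R1 ← R1 − 31/537·R3.
R2 ← R2 − 63/179·R3.
R4 ← R4 + 2813/1074·R3.
R4 ← R4 / (51702/13945).
R1 ← R1 + 3564/2789·R4.
R2 ← R2 − 3642/2789·R4.
R3 ← R3 − 5058/2789·R4.
R5 reduces to 0 = 0, so the extra equation is consistent.
Reading off the reduced rows gives x = -4, y = 6, z = -3, u = 5.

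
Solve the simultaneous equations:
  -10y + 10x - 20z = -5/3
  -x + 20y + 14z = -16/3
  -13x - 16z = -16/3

x = 0, y = -1/2, z = 1/3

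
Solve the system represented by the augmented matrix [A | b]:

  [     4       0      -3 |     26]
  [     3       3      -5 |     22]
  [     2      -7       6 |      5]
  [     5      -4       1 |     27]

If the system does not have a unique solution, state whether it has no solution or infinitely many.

Row-reduce the augmented matrix:
R1 ← R1 / (4).
R2 ← R2 − 3·R1.
R3 ← R3 − 2·R1.
R4 ← R4 − 5·R1.
R2 ← R2 / (3).
R3 ← R3 + 7·R2.
R4 ← R4 + 4·R2.
R3 ← R3 / (13/12).
R1 ← R1 + 3/4·R3.
R2 ← R2 + 11/12·R3.
R4 ← R4 − 13/12·R3.
R4 reduces to 0 = 0, so the extra equation is consistent.
Reading off the reduced rows gives x_1 = 5, x_2 = -1, x_3 = -2.

x_1 = 5, x_2 = -1, x_3 = -2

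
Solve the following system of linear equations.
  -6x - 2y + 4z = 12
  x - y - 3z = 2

infinitely many solutions

Row-reduce:
R1 ← R1 / (-6).
R2 ← R2 − 1·R1.
R2 ← R2 / (-4/3).
R1 ← R1 − 1/3·R2.
Rank is 2 with 3 unknowns, leaving z free.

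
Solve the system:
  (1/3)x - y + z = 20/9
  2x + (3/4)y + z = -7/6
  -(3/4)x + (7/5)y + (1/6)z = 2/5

x = -4/3, y = -2/3, z = 2

Row-reduce the augmented matrix:
R1 ← R1 / (1/3).
R2 ← R2 − 2·R1.
R3 ← R3 + 3/4·R1.
R2 ← R2 / (27/4).
R1 ← R1 + 3·R2.
R3 ← R3 + 17/20·R2.
R3 ← R3 / (193/108).
R1 ← R1 − 7/9·R3.
R2 ← R2 + 20/27·R3.
Reading off the reduced rows gives x = -4/3, y = -2/3, z = 2.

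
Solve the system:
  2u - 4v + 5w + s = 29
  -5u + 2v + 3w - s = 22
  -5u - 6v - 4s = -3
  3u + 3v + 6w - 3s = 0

Row-reduce the augmented matrix:
R1 ← R1 / (2).
R2 ← R2 + 5·R1.
R3 ← R3 + 5·R1.
R4 ← R4 − 3·R1.
R2 ← R2 / (-8).
R1 ← R1 + 2·R2.
R3 ← R3 + 16·R2.
R4 ← R4 − 9·R2.
R3 ← R3 / (-37/2).
R1 ← R1 + 11/8·R3.
R2 ← R2 + 31/16·R3.
R4 ← R4 − 255/16·R3.
R4 ← R4 / (-495/74).
R1 ← R1 − 17/37·R4.
R2 ← R2 − 21/74·R4.
R3 ← R3 − 9/37·R4.
Reading off the reduced rows gives u = -3, v = -1, w = 5, s = 6.

u = -3, v = -1, w = 5, s = 6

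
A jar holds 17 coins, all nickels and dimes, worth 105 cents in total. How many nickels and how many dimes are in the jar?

nickels: 13, dimes: 4

Let n = nickels, d = dimes.
  n + d = 17
  5n + 10d = 105
From equation 1: n = 17 − d.
Substitute into equation 2 and solve: d = 4.
Then n = 13.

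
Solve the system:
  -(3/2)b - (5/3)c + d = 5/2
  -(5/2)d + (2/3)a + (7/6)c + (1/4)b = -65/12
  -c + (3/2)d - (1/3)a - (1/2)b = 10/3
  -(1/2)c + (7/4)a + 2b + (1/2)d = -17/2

infinitely many solutions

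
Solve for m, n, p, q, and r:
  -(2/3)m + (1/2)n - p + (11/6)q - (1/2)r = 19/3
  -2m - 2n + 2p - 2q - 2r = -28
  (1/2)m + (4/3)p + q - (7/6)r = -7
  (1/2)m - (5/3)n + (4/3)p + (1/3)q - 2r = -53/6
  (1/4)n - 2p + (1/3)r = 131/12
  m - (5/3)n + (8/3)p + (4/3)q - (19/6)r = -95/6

m = 3, n = -3, p = -5, q = 4, r = 5

Row-reduce the augmented matrix:
R1 ← R1 / (-2/3).
R2 ← R2 + 2·R1.
R3 ← R3 − 1/2·R1.
R4 ← R4 − 1/2·R1.
R6 ← R6 − 1·R1.
R2 ← R2 / (-7/2).
R1 ← R1 + 3/4·R2.
R3 ← R3 − 3/8·R2.
R4 ← R4 + 31/24·R2.
R5 ← R5 − 1/4·R2.
R6 ← R6 + 11/12·R2.
R3 ← R3 / (47/42).
R1 ← R1 − 3/7·R3.
R2 ← R2 + 10/7·R3.
R4 ← R4 + 53/42·R3.
R5 ← R5 + 23/14·R3.
R6 ← R6 + 1/7·R3.
R4 ← R4 / (881/141).
R1 ← R1 + 82/47·R4.
R2 ← R2 − 195/47·R4.
R3 ← R3 − 66/47·R4.
R5 ← R5 − 333/188·R4.
R6 ← R6 − 881/141·R4.
R5 ← R5 / (-19313/21144).
R1 ← R1 − 312/881·R5.
R2 ← R2 − 1331/1762·R5.
R3 ← R3 + 466/881·R5.
R4 ← R4 + 1125/1762·R5.
R6 reduces to 0 = 0, so the extra equation is consistent.
Reading off the reduced rows gives m = 3, n = -3, p = -5, q = 4, r = 5.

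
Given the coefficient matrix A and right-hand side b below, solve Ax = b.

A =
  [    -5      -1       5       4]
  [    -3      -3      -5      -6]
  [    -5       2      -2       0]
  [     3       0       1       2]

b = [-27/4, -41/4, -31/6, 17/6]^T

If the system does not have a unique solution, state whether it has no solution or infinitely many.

x_1 = 4/3, x_2 = 9/4, x_3 = 3/2, x_4 = -4/3

Row-reduce the augmented matrix:
R1 ← R1 / (-5).
R2 ← R2 + 3·R1.
R3 ← R3 + 5·R1.
R4 ← R4 − 3·R1.
R2 ← R2 / (-12/5).
R1 ← R1 − 1/5·R2.
R3 ← R3 − 3·R2.
R4 ← R4 + 3/5·R2.
R3 ← R3 / (-17).
R1 ← R1 + 5/3·R3.
R2 ← R2 − 10/3·R3.
R4 ← R4 − 6·R3.
R4 ← R4 / (47/34).
R1 ← R1 + 4/51·R4.
R2 ← R2 − 67/102·R4.
R3 ← R3 − 29/34·R4.
Reading off the reduced rows gives x_1 = 4/3, x_2 = 9/4, x_3 = 3/2, x_4 = -4/3.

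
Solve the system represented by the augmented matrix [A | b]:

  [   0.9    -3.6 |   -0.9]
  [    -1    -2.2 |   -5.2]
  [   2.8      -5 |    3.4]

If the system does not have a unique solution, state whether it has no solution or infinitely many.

x_1 = 3, x_2 = 1

Row-reduce the augmented matrix:
R1 ← R1 / (9/10).
R2 ← R2 + 1·R1.
R3 ← R3 − 14/5·R1.
R2 ← R2 / (-31/5).
R1 ← R1 + 4·R2.
R3 ← R3 − 31/5·R2.
R3 reduces to 0 = 0, so the extra equation is consistent.
Reading off the reduced rows gives x_1 = 3, x_2 = 1.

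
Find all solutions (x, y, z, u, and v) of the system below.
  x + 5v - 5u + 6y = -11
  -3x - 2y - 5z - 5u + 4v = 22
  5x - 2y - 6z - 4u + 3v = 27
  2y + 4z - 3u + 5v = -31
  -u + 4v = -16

Row-reduce the augmented matrix:
R2 ← R2 + 3·R1.
R3 ← R3 − 5·R1.
R2 ← R2 / (16).
R1 ← R1 − 6·R2.
R3 ← R3 + 32·R2.
R4 ← R4 − 2·R2.
R3 ← R3 / (-16).
R1 ← R1 − 15/8·R3.
R2 ← R2 + 5/16·R3.
R4 ← R4 − 37/8·R3.
R4 ← R4 / (-767/128).
R1 ← R1 − 35/128·R4.
R2 ← R2 + 225/256·R4.
R3 ← R3 − 19/16·R4.
R5 ← R5 + 1·R4.
R5 ← R5 / (2140/767).
R1 ← R1 − 62/767·R5.
R2 ← R2 + 289/1534·R5.
R3 ← R3 − 335/767·R5.
R4 ← R4 + 928/767·R5.
Reading off the reduced rows gives x = 0, y = -1, z = -4, u = -4, v = -5.

x = 0, y = -1, z = -4, u = -4, v = -5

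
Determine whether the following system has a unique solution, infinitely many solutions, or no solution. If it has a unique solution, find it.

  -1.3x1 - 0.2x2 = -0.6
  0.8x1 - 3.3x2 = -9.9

Row-reduce the augmented matrix:
R1 ← R1 / (-13/10).
R2 ← R2 − 4/5·R1.
R2 ← R2 / (-89/26).
R1 ← R1 − 2/13·R2.
Reading off the reduced rows gives x1 = 0, x2 = 3.

x1 = 0, x2 = 3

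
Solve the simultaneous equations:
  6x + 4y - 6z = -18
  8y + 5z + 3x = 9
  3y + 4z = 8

Row-reduce:
R1 ← R1 / (6).
R2 ← R2 − 3·R1.
R2 ← R2 / (6).
R1 ← R1 − 2/3·R2.
R3 ← R3 − 3·R2.
Row 3 reduces to 0 = -1, a contradiction. The system is inconsistent.

no solution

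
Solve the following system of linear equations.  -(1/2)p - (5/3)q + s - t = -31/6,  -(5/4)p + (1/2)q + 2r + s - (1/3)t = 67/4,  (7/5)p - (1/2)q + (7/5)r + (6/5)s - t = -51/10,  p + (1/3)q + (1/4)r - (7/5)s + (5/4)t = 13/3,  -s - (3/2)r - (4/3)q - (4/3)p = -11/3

p = -5, q = 1, r = 6, s = 0, t = 6

Row-reduce the augmented matrix:
R1 ← R1 / (-1/2).
R2 ← R2 + 5/4·R1.
R3 ← R3 − 7/5·R1.
R4 ← R4 − 1·R1.
R5 ← R5 + 4/3·R1.
R2 ← R2 / (14/3).
R1 ← R1 − 10/3·R2.
R3 ← R3 + 31/6·R2.
R4 ← R4 + 3·R2.
R5 ← R5 − 28/9·R2.
R3 ← R3 / (253/70).
R1 ← R1 + 10/7·R3.
R2 ← R2 − 3/7·R3.
R4 ← R4 − 43/28·R3.
R5 ← R5 + 17/6·R3.
R4 ← R4 / (-27491/20240).
R1 ← R1 + 1/253·R4.
R2 ← R2 + 303/506·R4.
R3 ← R3 − 655/1012·R4.
R5 ← R5 + 5057/6072·R4.
R5 ← R5 / (-104815/164946).
R1 ← R1 + 2888/27491·R5.
R2 ← R2 − 2324/27491·R5.
R3 ← R3 − 5563/27491·R5.
R4 ← R4 + 75185/82473·R5.
Reading off the reduced rows gives p = -5, q = 1, r = 6, s = 0, t = 6.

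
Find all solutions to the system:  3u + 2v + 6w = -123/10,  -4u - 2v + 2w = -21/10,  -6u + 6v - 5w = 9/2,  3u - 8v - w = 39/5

Row-reduce the augmented matrix:
R1 ← R1 / (3).
R2 ← R2 + 4·R1.
R3 ← R3 + 6·R1.
R4 ← R4 − 3·R1.
R2 ← R2 / (2/3).
R1 ← R1 − 2/3·R2.
R3 ← R3 − 10·R2.
R4 ← R4 + 10·R2.
R3 ← R3 / (-143).
R1 ← R1 + 8·R3.
R2 ← R2 − 15·R3.
R4 ← R4 − 143·R3.
R4 reduces to 0 = 0, so the extra equation is consistent.
Reading off the reduced rows gives u = 0, v = -3/4, w = -9/5.

u = 0, v = -3/4, w = -9/5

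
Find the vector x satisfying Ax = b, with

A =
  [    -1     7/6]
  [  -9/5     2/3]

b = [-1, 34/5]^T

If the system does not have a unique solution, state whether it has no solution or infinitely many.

x_1 = -6, x_2 = -6

From equation 1: x_1 = 1 + 7/6·x_2.
Substitute into equation 2 and solve: x_2 = -6.
Then x_1 = -6.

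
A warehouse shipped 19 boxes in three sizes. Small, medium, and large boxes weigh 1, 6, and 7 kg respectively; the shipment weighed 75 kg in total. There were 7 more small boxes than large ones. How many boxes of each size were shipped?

small boxes: 8, medium boxes: 10, large boxes: 1

Let s = small boxes, m = medium boxes, l = large boxes.
  m + s + l = 19
  s + 6m + 7l = 75
  s - l = 7
Row-reduce the augmented matrix:
R2 ← R2 − 1·R1.
R3 ← R3 − 1·R1.
R2 ← R2 / (5).
R1 ← R1 − 1·R2.
R3 ← R3 + 1·R2.
R3 ← R3 / (-4/5).
R1 ← R1 + 1/5·R3.
R2 ← R2 − 6/5·R3.
Reading off the reduced rows gives s = 8, m = 10, l = 1.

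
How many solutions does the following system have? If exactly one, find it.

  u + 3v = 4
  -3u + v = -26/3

Row-reduce the augmented matrix:
R2 ← R2 + 3·R1.
R2 ← R2 / (10).
R1 ← R1 − 3·R2.
Reading off the reduced rows gives u = 3, v = 1/3.

u = 3, v = 1/3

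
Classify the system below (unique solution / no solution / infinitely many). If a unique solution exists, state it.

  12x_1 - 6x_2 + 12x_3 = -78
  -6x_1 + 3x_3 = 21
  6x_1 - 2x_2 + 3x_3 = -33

infinitely many solutions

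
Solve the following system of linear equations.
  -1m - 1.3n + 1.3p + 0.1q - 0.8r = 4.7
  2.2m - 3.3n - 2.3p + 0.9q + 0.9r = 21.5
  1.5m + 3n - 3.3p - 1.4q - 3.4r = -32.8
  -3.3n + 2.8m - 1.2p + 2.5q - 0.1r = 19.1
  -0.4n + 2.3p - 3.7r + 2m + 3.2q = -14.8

m = -6, n = -5, p = -4, q = 6, r = 4

Row-reduce the augmented matrix:
R1 ← R1 / (-1).
R2 ← R2 − 11/5·R1.
R3 ← R3 − 3/2·R1.
R4 ← R4 − 14/5·R1.
R5 ← R5 − 2·R1.
R2 ← R2 / (-154/25).
R1 ← R1 − 13/10·R2.
R3 ← R3 − 21/20·R2.
R4 ← R4 + 347/50·R2.
R5 ← R5 + 3·R2.
R3 ← R3 / (-69/55).
R1 ← R1 + 13/11·R3.
R2 ← R2 + 1/11·R3.
R4 ← R4 − 199/110·R3.
R5 ← R5 − 509/110·R3.
R4 ← R4 / (-5/552).
R1 ← R1 − 313/276·R4.
R2 ← R2 + 29/276·R4.
R3 ← R3 − 233/276·R4.
R5 ← R5 + 2903/2760·R4.
R5 ← R5 / (815179/875).
R1 ← R1 + 179118/175·R5.
R2 ← R2 − 67051/700·R5.
R3 ← R3 + 133338/175·R5.
R4 ← R4 − 634919/700·R5.
Reading off the reduced rows gives m = -6, n = -5, p = -4, q = 6, r = 4.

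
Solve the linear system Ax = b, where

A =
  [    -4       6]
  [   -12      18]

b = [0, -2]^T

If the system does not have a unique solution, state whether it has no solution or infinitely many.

Row-reduce:
R1 ← R1 / (-4).
R2 ← R2 + 12·R1.
Row 2 reduces to 0 = -2, a contradiction. The system is inconsistent.

no solution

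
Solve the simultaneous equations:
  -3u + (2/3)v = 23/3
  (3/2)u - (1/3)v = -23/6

infinitely many solutions

Row-reduce:
R1 ← R1 / (-3).
R2 ← R2 − 3/2·R1.
Rank is 1 with 2 unknowns, leaving v free.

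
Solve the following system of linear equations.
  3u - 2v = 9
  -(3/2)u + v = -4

no solution

Row-reduce:
R1 ← R1 / (3).
R2 ← R2 + 3/2·R1.
Row 2 reduces to 0 = 1/2, a contradiction. The system is inconsistent.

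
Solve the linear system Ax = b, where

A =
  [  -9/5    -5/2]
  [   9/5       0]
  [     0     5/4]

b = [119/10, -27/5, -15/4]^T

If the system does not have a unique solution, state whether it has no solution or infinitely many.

Row-reduce:
R1 ← R1 / (-9/5).
R2 ← R2 − 9/5·R1.
R2 ← R2 / (-5/2).
R1 ← R1 − 25/18·R2.
R3 ← R3 − 5/4·R2.
Row 3 reduces to 0 = -1/2, a contradiction. The system is inconsistent.

no solution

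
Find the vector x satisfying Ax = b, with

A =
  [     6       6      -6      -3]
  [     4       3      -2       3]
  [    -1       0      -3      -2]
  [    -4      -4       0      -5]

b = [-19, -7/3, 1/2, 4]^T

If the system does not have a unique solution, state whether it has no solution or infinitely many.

x_1 = -1/2, x_2 = -3, x_3 = -4/3, x_4 = 2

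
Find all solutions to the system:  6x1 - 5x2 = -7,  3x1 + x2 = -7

From equation 2: x2 = -7 − 3·x1.
Substitute into equation 1 and solve: x1 = -2.
Then x2 = -1.

x1 = -2, x2 = -1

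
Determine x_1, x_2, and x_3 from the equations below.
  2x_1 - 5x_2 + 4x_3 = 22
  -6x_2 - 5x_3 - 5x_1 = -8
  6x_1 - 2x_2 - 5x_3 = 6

x_1 = 2, x_2 = -2, x_3 = 2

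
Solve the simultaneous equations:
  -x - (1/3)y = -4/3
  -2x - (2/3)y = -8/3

infinitely many solutions

Row-reduce:
R1 ← R1 / (-1).
R2 ← R2 + 2·R1.
Rank is 1 with 2 unknowns, leaving y free.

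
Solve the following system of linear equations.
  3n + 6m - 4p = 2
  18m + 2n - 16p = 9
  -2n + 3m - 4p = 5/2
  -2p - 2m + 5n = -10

Row-reduce the augmented matrix:
R1 ← R1 / (6).
R2 ← R2 − 18·R1.
R3 ← R3 − 3·R1.
R4 ← R4 + 2·R1.
R2 ← R2 / (-7).
R1 ← R1 − 1/2·R2.
R3 ← R3 + 7/2·R2.
R4 ← R4 − 6·R2.
Swap R3 and R4.
R3 ← R3 / (-142/21).
R1 ← R1 + 20/21·R3.
R2 ← R2 − 4/7·R3.
R4 reduces to 0 = 0, so the extra equation is consistent.
Reading off the reduced rows gives m = 3/2, n = -1, p = 1.

m = 3/2, n = -1, p = 1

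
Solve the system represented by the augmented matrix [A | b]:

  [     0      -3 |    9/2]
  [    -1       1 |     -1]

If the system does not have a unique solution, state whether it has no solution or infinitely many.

Row-reduce the augmented matrix:
Swap R1 and R2.
R1 ← R1 / (-1).
R2 ← R2 / (-3).
R1 ← R1 + 1·R2.
Reading off the reduced rows gives x_1 = -1/2, x_2 = -3/2.

x_1 = -1/2, x_2 = -3/2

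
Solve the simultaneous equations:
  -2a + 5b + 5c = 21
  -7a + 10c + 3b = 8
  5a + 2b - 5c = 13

Row-reduce:
R1 ← R1 / (-2).
R2 ← R2 + 7·R1.
R3 ← R3 − 5·R1.
R2 ← R2 / (-29/2).
R1 ← R1 + 5/2·R2.
R3 ← R3 − 29/2·R2.
Rank is 2 with 3 unknowns, leaving c free.

infinitely many solutions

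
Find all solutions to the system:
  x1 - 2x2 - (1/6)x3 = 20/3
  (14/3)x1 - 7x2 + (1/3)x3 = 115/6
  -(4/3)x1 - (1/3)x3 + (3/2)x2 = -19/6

no solution

Row-reduce:
R2 ← R2 − 14/3·R1.
R3 ← R3 + 4/3·R1.
R2 ← R2 / (7/3).
R1 ← R1 + 2·R2.
R3 ← R3 + 7/6·R2.
Row 3 reduces to 0 = -1/4, a contradiction. The system is inconsistent.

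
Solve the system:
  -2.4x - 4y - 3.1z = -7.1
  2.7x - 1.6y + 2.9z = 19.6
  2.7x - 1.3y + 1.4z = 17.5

Row-reduce the augmented matrix:
R1 ← R1 / (-12/5).
R2 ← R2 − 27/10·R1.
R3 ← R3 − 27/10·R1.
R2 ← R2 / (-61/10).
R1 ← R1 − 5/3·R2.
R3 ← R3 + 29/5·R2.
R3 ← R3 / (-7461/4880).
R1 ← R1 − 69/61·R3.
R2 ← R2 − 47/488·R3.
Reading off the reduced rows gives x = 5, y = -2, z = 1.

x = 5, y = -2, z = 1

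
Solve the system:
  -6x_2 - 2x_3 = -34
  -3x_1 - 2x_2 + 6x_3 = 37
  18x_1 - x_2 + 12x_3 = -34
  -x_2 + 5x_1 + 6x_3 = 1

x_1 = -5, x_2 = 4, x_3 = 5

Row-reduce the augmented matrix:
Swap R1 and R2.
R1 ← R1 / (-3).
R3 ← R3 − 18·R1.
R4 ← R4 − 5·R1.
R2 ← R2 / (-6).
R1 ← R1 − 2/3·R2.
R3 ← R3 + 13·R2.
R4 ← R4 + 13/3·R2.
R3 ← R3 / (157/3).
R1 ← R1 + 20/9·R3.
R2 ← R2 − 1/3·R3.
R4 ← R4 − 157/9·R3.
R4 reduces to 0 = 0, so the extra equation is consistent.
Reading off the reduced rows gives x_1 = -5, x_2 = 4, x_3 = 5.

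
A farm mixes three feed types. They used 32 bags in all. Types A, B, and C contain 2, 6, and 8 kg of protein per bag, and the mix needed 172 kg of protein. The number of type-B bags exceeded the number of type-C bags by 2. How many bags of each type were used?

type-A bags: 10, type-B bags: 12, type-C bags: 10

Let a = type-A bags, b = type-B bags, c = type-C bags.
  a + b + c = 32
  6b + 2a + 8c = 172
  b - c = 2
Row-reduce the augmented matrix:
R2 ← R2 − 2·R1.
R2 ← R2 / (4).
R1 ← R1 − 1·R2.
R3 ← R3 − 1·R2.
R3 ← R3 / (-5/2).
R1 ← R1 + 1/2·R3.
R2 ← R2 − 3/2·R3.
Reading off the reduced rows gives a = 10, b = 12, c = 10.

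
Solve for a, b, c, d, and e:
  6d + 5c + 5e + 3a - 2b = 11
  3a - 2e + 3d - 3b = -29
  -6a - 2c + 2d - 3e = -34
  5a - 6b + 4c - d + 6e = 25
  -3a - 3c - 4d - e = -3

a = 1, b = 4, c = 4, d = -4, e = 4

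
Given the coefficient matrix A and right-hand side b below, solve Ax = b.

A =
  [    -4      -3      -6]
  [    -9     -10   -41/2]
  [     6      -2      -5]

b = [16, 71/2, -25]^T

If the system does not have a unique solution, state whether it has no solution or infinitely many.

Row-reduce:
R1 ← R1 / (-4).
R2 ← R2 + 9·R1.
R3 ← R3 − 6·R1.
R2 ← R2 / (-13/4).
R1 ← R1 − 3/4·R2.
R3 ← R3 + 13/2·R2.
Rank is 2 with 3 unknowns, leaving x_3 free.

infinitely many solutions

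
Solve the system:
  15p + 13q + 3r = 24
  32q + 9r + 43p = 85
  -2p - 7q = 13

infinitely many solutions

Row-reduce:
R1 ← R1 / (15).
R2 ← R2 − 43·R1.
R3 ← R3 + 2·R1.
R2 ← R2 / (-79/15).
R1 ← R1 − 13/15·R2.
R3 ← R3 + 79/15·R2.
Rank is 2 with 3 unknowns, leaving r free.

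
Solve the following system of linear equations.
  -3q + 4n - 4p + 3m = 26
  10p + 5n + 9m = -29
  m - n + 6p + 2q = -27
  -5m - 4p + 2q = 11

infinitely many solutions

Row-reduce:
R1 ← R1 / (3).
R2 ← R2 − 9·R1.
R3 ← R3 − 1·R1.
R4 ← R4 + 5·R1.
R2 ← R2 / (-7).
R1 ← R1 − 4/3·R2.
R3 ← R3 + 7/3·R2.
R4 ← R4 − 20/3·R2.
Swap R3 and R4.
R3 ← R3 / (72/7).
R1 ← R1 − 20/7·R3.
R2 ← R2 + 22/7·R3.
Rank is 3 with 4 unknowns, leaving q free.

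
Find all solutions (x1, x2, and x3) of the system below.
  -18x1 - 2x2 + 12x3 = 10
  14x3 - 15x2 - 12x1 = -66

infinitely many solutions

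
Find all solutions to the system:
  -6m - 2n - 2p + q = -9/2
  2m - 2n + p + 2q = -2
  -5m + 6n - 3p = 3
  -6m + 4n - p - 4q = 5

Row-reduce the augmented matrix:
R1 ← R1 / (-6).
R2 ← R2 − 2·R1.
R3 ← R3 + 5·R1.
R4 ← R4 + 6·R1.
R2 ← R2 / (-8/3).
R1 ← R1 − 1/3·R2.
R3 ← R3 − 23/3·R2.
R4 ← R4 − 6·R2.
R3 ← R3 / (-3/8).
R1 ← R1 − 3/8·R3.
R2 ← R2 + 1/8·R3.
R4 ← R4 − 7/4·R3.
R4 ← R4 / (83/3).
R1 ← R1 − 6·R4.
R2 ← R2 + 17/6·R4.
R3 ← R3 + 47/3·R4.
Reading off the reduced rows gives m = 0, n = 1, p = 1, q = -1/2.

m = 0, n = 1, p = 1, q = -1/2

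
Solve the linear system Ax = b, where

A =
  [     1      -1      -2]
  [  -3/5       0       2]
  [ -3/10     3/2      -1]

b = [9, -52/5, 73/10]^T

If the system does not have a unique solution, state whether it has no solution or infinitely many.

infinitely many solutions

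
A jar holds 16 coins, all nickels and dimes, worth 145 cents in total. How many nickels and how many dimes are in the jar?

Let n = nickels, d = dimes.
  d + n = 16
  5n + 10d = 145
From equation 1: n = 16 − d.
Substitute into equation 2 and solve: d = 13.
Then n = 3.

nickels: 3, dimes: 13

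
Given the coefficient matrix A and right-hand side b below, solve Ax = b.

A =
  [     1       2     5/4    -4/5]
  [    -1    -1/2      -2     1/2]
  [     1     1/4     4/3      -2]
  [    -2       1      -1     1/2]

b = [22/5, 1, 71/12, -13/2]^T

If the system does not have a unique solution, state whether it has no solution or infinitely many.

Row-reduce the augmented matrix:
R2 ← R2 + 1·R1.
R3 ← R3 − 1·R1.
R4 ← R4 + 2·R1.
R2 ← R2 / (3/2).
R1 ← R1 − 2·R2.
R3 ← R3 + 7/4·R2.
R4 ← R4 − 5·R2.
R3 ← R3 / (-19/24).
R1 ← R1 − 9/4·R3.
R2 ← R2 + 1/2·R3.
R4 ← R4 − 4·R3.
R4 ← R4 / (-1507/190).
R1 ← R1 + 913/190·R4.
R2 ← R2 − 74/95·R4.
R3 ← R3 − 186/95·R4.
Reading off the reduced rows gives x_1 = 5, x_2 = 1, x_3 = -4, x_4 = -3.

x_1 = 5, x_2 = 1, x_3 = -4, x_4 = -3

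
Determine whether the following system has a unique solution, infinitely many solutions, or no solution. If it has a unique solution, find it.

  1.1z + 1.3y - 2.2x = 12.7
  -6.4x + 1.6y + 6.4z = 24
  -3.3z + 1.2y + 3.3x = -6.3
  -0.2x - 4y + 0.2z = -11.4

x = -5, y = 3, z = -2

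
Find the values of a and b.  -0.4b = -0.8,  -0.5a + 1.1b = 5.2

a = -6, b = 2

Row-reduce the augmented matrix:
Swap R1 and R2.
R1 ← R1 / (-1/2).
R2 ← R2 / (-2/5).
R1 ← R1 + 11/5·R2.
Reading off the reduced rows gives a = -6, b = 2.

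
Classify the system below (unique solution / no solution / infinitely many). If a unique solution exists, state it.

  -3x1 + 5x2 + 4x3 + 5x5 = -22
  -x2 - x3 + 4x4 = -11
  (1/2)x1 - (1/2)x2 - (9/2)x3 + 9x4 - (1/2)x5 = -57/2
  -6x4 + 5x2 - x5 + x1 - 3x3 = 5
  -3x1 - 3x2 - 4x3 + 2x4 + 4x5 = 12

no solution

Row-reduce:
R1 ← R1 / (-3).
R3 ← R3 − 1/2·R1.
R4 ← R4 − 1·R1.
R5 ← R5 + 3·R1.
R2 ← R2 / (-1).
R1 ← R1 + 5/3·R2.
R3 ← R3 − 1/3·R2.
R4 ← R4 − 20/3·R2.
R5 ← R5 + 8·R2.
R3 ← R3 / (-25/6).
R1 ← R1 − 1/3·R3.
R2 ← R2 − 1·R3.
R4 ← R4 + 25/3·R3.
Swap R4 and R5.
R4 ← R4 / (-30).
R1 ← R1 + 146/25·R4.
R2 ← R2 + 38/25·R4.
R3 ← R3 + 62/25·R4.
Row 5 reduces to 0 = -4, a contradiction. The system is inconsistent.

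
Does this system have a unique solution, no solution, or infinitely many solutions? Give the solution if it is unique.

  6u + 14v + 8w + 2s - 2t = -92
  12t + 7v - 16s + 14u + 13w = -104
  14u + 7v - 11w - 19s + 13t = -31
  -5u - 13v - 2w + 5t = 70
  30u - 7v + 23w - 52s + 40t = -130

no solution

Row-reduce:
R1 ← R1 / (6).
R2 ← R2 − 14·R1.
R3 ← R3 − 14·R1.
R4 ← R4 + 5·R1.
R5 ← R5 − 30·R1.
R2 ← R2 / (-77/3).
R1 ← R1 − 7/3·R2.
R3 ← R3 + 77/3·R2.
R4 ← R4 + 4/3·R2.
R5 ← R5 + 77·R2.
R3 ← R3 / (-24).
R1 ← R1 − 9/11·R3.
R2 ← R2 − 17/77·R3.
R4 ← R4 − 382/77·R3.
R4 ← R4 / (653/308).
R1 ← R1 + 145/88·R4.
R2 ← R2 − 479/616·R4.
R3 ← R3 − 1/8·R4.
Row 5 reduces to 0 = -2, a contradiction. The system is inconsistent.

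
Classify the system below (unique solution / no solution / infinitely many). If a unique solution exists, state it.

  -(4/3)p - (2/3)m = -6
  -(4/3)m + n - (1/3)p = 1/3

Row-reduce:
R1 ← R1 / (-2/3).
R2 ← R2 + 4/3·R1.
Rank is 2 with 3 unknowns, leaving p free.

infinitely many solutions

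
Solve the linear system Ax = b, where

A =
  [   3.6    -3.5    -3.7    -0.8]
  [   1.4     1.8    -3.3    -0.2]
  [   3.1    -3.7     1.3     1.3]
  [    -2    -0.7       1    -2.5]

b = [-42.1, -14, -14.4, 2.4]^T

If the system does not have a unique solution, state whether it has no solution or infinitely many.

x_1 = -4, x_2 = 3, x_3 = 4, x_4 = 3

Row-reduce the augmented matrix:
R1 ← R1 / (18/5).
R2 ← R2 − 7/5·R1.
R3 ← R3 − 31/10·R1.
R4 ← R4 + 2·R1.
R2 ← R2 / (569/180).
R1 ← R1 + 35/36·R2.
R3 ← R3 + 247/360·R2.
R4 ← R4 + 119/45·R2.
R3 ← R3 / (9291/2276).
R1 ← R1 + 1821/1138·R3.
R2 ← R2 + 335/569·R3.
R4 ← R4 + 2973/1138·R3.
R4 ← R4 / (-48413/30970).
R1 ← R1 − 9307/15485·R4.
R2 ← R2 − 1008/3097·R4.
R3 ← R3 − 7636/15485·R4.
Reading off the reduced rows gives x_1 = -4, x_2 = 3, x_3 = 4, x_4 = 3.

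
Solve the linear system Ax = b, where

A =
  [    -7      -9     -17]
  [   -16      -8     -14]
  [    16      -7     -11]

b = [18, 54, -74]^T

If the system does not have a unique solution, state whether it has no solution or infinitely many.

x_1 = -4, x_2 = 3, x_3 = -1

Row-reduce the augmented matrix:
R1 ← R1 / (-7).
R2 ← R2 + 16·R1.
R3 ← R3 − 16·R1.
R2 ← R2 / (88/7).
R1 ← R1 − 9/7·R2.
R3 ← R3 + 193/7·R2.
R3 ← R3 / (205/44).
R1 ← R1 + 5/44·R3.
R2 ← R2 − 87/44·R3.
Reading off the reduced rows gives x_1 = -4, x_2 = 3, x_3 = -1.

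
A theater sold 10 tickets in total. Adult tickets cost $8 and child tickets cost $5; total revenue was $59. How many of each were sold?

Let a = adult tickets, c = child tickets.
  a + c = 10
  8a + 5c = 59
From equation 1: a = 10 − c.
Substitute into equation 2 and solve: c = 7.
Then a = 3.

adult tickets: 3, child tickets: 7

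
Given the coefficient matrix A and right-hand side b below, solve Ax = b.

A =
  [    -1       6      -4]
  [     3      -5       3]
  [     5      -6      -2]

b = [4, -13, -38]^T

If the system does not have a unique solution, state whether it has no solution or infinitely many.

x_1 = -4, x_2 = 2, x_3 = 3

Row-reduce the augmented matrix:
R1 ← R1 / (-1).
R2 ← R2 − 3·R1.
R3 ← R3 − 5·R1.
R2 ← R2 / (13).
R1 ← R1 + 6·R2.
R3 ← R3 − 24·R2.
R3 ← R3 / (-70/13).
R1 ← R1 + 2/13·R3.
R2 ← R2 + 9/13·R3.
Reading off the reduced rows gives x_1 = -4, x_2 = 2, x_3 = 3.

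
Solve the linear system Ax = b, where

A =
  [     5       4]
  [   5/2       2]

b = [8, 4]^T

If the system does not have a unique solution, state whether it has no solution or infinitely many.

infinitely many solutions

Row-reduce:
R1 ← R1 / (5).
R2 ← R2 − 5/2·R1.
Rank is 1 with 2 unknowns, leaving x_2 free.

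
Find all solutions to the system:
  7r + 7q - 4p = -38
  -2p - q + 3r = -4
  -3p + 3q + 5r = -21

Row-reduce:
R1 ← R1 / (-4).
R2 ← R2 + 2·R1.
R3 ← R3 + 3·R1.
R2 ← R2 / (-9/2).
R1 ← R1 + 7/4·R2.
R3 ← R3 + 9/4·R2.
Rank is 2 with 3 unknowns, leaving r free.

infinitely many solutions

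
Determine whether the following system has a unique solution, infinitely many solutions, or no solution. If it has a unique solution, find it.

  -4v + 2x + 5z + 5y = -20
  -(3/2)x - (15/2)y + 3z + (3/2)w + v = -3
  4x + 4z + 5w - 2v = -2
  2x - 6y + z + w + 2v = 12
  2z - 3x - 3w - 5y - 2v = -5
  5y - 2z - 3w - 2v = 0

Row-reduce:
R1 ← R1 / (2).
R2 ← R2 + 3/2·R1.
R3 ← R3 − 4·R1.
R4 ← R4 − 2·R1.
R5 ← R5 + 3·R1.
R2 ← R2 / (-15/4).
R1 ← R1 − 5/2·R2.
R3 ← R3 + 10·R2.
R4 ← R4 + 11·R2.
R5 ← R5 − 5/2·R2.
R6 ← R6 − 5·R2.
R3 ← R3 / (-24).
R1 ← R1 − 7·R3.
R2 ← R2 + 9/5·R3.
R4 ← R4 + 119/5·R3.
R5 ← R5 − 14·R3.
R6 ← R6 − 7·R3.
R4 ← R4 / (-527/120).
R1 ← R1 − 31/24·R4.
R2 ← R2 + 19/40·R4.
R3 ← R3 + 1/24·R4.
R5 ← R5 + 17/12·R4.
R6 ← R6 + 17/24·R4.
R5 ← R5 / (-272/93).
R1 ← R1 − 8/51·R5.
R2 ← R2 + 608/1581·R5.
R3 ← R3 + 252/527·R5.
R4 ← R4 + 226/1581·R5.
R6 ← R6 + 136/93·R5.
Row 6 reduces to 0 = -1/2, a contradiction. The system is inconsistent.

no solution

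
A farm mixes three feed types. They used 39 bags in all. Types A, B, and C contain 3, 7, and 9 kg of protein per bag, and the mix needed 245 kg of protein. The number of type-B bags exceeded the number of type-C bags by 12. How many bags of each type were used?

Let a = type-A bags, b = type-B bags, c = type-C bags.
  b + c + a = 39
  3a + 7b + 9c = 245
  -c + b = 12
Row-reduce the augmented matrix:
R2 ← R2 − 3·R1.
R2 ← R2 / (4).
R1 ← R1 − 1·R2.
R3 ← R3 − 1·R2.
R3 ← R3 / (-5/2).
R1 ← R1 + 1/2·R3.
R2 ← R2 − 3/2·R3.
Reading off the reduced rows gives a = 11, b = 20, c = 8.

type-A bags: 11, type-B bags: 20, type-C bags: 8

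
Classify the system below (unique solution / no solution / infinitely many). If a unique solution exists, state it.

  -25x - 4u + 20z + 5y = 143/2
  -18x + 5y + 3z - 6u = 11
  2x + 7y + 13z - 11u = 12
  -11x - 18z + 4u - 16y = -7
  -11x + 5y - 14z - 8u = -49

no solution

Row-reduce:
R1 ← R1 / (-25).
R2 ← R2 + 18·R1.
R3 ← R3 − 2·R1.
R4 ← R4 + 11·R1.
R5 ← R5 + 11·R1.
R2 ← R2 / (7/5).
R1 ← R1 + 1/5·R2.
R3 ← R3 − 37/5·R2.
R4 ← R4 + 91/5·R2.
R5 ← R5 − 14/5·R2.
R3 ← R3 / (524/7).
R1 ← R1 + 17/7·R3.
R2 ← R2 + 57/7·R3.
R4 ← R4 + 175·R3.
R4 ← R4 / (-59501/2620).
R1 ← R1 + 309/2620·R4.
R2 ← R2 + 873/524·R4.
R3 ← R3 − 181/2620·R4.
Row 5 reduces to 0 = 1/2, a contradiction. The system is inconsistent.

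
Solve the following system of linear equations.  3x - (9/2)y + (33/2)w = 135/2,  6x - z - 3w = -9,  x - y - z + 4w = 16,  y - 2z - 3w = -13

Row-reduce:
R1 ← R1 / (3).
R2 ← R2 − 6·R1.
R3 ← R3 − 1·R1.
R2 ← R2 / (9).
R1 ← R1 + 3/2·R2.
R3 ← R3 − 1/2·R2.
R4 ← R4 − 1·R2.
R3 ← R3 / (-17/18).
R1 ← R1 + 1/6·R3.
R2 ← R2 + 1/9·R3.
R4 ← R4 + 17/9·R3.
Rank is 3 with 4 unknowns, leaving w free.

infinitely many solutions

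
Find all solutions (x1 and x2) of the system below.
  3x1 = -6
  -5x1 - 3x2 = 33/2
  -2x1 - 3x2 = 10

Row-reduce:
R1 ← R1 / (3).
R2 ← R2 + 5·R1.
R3 ← R3 + 2·R1.
R2 ← R2 / (-3).
R3 ← R3 + 3·R2.
Row 3 reduces to 0 = -1/2, a contradiction. The system is inconsistent.

no solution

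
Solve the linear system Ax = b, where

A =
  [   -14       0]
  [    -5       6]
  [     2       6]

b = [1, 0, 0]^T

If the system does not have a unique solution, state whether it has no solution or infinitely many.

no solution

Row-reduce:
R1 ← R1 / (-14).
R2 ← R2 + 5·R1.
R3 ← R3 − 2·R1.
R2 ← R2 / (6).
R3 ← R3 − 6·R2.
Row 3 reduces to 0 = 1/2, a contradiction. The system is inconsistent.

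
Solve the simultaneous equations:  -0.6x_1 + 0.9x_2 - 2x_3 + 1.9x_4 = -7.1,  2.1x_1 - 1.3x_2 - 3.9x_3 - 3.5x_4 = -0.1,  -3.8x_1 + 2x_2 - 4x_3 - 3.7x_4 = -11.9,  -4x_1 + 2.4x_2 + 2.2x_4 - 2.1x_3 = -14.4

Row-reduce the augmented matrix:
R1 ← R1 / (-3/5).
R2 ← R2 − 21/10·R1.
R3 ← R3 + 19/5·R1.
R4 ← R4 + 4·R1.
R2 ← R2 / (37/20).
R1 ← R1 + 3/2·R2.
R3 ← R3 + 37/10·R2.
R4 ← R4 + 18/5·R2.
R3 ← R3 / (-197/15).
R1 ← R1 + 611/111·R3.
R2 ← R2 + 218/37·R3.
R4 ← R4 + 2215/222·R3.
R4 ← R4 / (412503/145780).
R1 ← R1 − 48707/14578·R4.
R2 ← R2 − 43258/7289·R4.
R3 ← R3 − 283/394·R4.
Reading off the reduced rows gives x_1 = 2, x_2 = 0, x_3 = 2, x_4 = -1.

x_1 = 2, x_2 = 0, x_3 = 2, x_4 = -1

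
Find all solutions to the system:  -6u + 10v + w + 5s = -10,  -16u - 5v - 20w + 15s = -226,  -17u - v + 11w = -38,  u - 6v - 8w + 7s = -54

u = 6, v = 2, w = 6, s = 0

Row-reduce the augmented matrix:
R1 ← R1 / (-6).
R2 ← R2 + 16·R1.
R3 ← R3 + 17·R1.
R4 ← R4 − 1·R1.
R2 ← R2 / (-95/3).
R1 ← R1 + 5/3·R2.
R3 ← R3 + 88/3·R2.
R4 ← R4 + 13/3·R2.
R3 ← R3 / (5541/190).
R1 ← R1 − 39/38·R3.
R2 ← R2 − 68/95·R3.
R4 ← R4 + 899/190·R3.
R4 ← R4 / (9339/1847).
R1 ← R1 + 680/1847·R4.
R2 ← R2 − 615/1847·R4.
R3 ← R3 + 995/1847·R4.
Reading off the reduced rows gives u = 6, v = 2, w = 6, s = 0.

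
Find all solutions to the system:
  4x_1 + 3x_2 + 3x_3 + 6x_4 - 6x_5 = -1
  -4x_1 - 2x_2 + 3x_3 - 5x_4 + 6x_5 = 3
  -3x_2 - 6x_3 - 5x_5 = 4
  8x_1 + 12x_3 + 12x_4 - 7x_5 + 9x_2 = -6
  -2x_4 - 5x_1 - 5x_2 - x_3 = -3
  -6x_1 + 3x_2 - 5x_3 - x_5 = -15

Row-reduce the augmented matrix:
R1 ← R1 / (4).
R2 ← R2 + 4·R1.
R4 ← R4 − 8·R1.
R5 ← R5 + 5·R1.
R6 ← R6 + 6·R1.
R1 ← R1 − 3/4·R2.
R3 ← R3 + 3·R2.
R4 ← R4 − 3·R2.
R5 ← R5 + 5/4·R2.
R6 ← R6 − 15/2·R2.
R3 ← R3 / (12).
R1 ← R1 + 15/4·R3.
R2 ← R2 − 6·R3.
R4 ← R4 + 12·R3.
R5 ← R5 − 41/4·R3.
R6 ← R6 + 91/2·R3.
Swap R4 and R5.
R4 ← R4 / (67/16).
R1 ← R1 − 27/16·R4.
R2 ← R2 + 1/2·R4.
R3 ← R3 − 1/4·R4.
R6 ← R6 − 103/8·R4.
Swap R5 and R6.
R5 ← R5 / (-1275/67).
R1 ← R1 + 118/67·R5.
R2 ← R2 − 425/201·R5.
R3 ← R3 + 15/67·R5.
R4 ← R4 + 155/201·R5.
R6 reduces to 0 = 0, so the extra equation is consistent.
Reading off the reduced rows gives x_1 = 2, x_2 = 0, x_3 = 1, x_4 = -4, x_5 = -2.

x_1 = 2, x_2 = 0, x_3 = 1, x_4 = -4, x_5 = -2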